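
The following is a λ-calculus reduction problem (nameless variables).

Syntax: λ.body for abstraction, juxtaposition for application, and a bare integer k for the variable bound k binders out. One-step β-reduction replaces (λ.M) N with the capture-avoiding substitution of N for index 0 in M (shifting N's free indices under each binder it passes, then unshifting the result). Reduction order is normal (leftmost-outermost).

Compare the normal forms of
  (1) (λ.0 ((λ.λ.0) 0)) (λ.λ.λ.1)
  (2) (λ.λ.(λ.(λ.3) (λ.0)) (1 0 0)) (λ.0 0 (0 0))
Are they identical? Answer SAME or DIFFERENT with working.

Answer: DIFFERENT — A ⇓ λ.λ.1, B ⇓ λ.λ.0 0 (0 0)

Derivation:
Term A:
  start: (λ.0 ((λ.λ.0) 0)) (λ.λ.λ.1)
  step 1: (λ.λ.λ.1) ((λ.λ.0) (λ.λ.λ.1))
  step 2: λ.λ.1

Term B:
  start: (λ.λ.(λ.(λ.3) (λ.0)) (1 0 0)) (λ.0 0 (0 0))
  step 1: λ.(λ.(λ.λ.0 0 (0 0)) (λ.0)) ((λ.0 0 (0 0)) 0 0)
  step 2: λ.(λ.λ.0 0 (0 0)) (λ.0)
  step 3: λ.λ.0 0 (0 0)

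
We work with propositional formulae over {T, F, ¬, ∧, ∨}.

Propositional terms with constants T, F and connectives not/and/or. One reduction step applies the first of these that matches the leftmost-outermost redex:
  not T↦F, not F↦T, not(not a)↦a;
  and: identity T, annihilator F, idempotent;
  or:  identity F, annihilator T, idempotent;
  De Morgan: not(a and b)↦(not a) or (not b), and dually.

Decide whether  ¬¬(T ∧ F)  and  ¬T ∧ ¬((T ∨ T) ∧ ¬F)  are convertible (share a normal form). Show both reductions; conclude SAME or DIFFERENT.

Term A:
  start: ¬¬(T ∧ F)
  →1  T ∧ F
  →2  F

Term B:
  start: ¬T ∧ ¬((T ∨ T) ∧ ¬F)
  →1  F ∧ ¬((T ∨ T) ∧ ¬F)
  →2  F

Answer: SAME — A ⇓ F, B ⇓ F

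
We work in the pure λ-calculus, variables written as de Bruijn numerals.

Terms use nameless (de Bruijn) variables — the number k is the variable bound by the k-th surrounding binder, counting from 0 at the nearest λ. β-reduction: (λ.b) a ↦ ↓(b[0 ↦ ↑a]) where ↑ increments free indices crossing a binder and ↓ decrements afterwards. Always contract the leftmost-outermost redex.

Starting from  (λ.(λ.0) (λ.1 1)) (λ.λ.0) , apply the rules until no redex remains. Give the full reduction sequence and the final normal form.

  start: (λ.(λ.0) (λ.1 1)) (λ.λ.0)
  step 1: (λ.0) (λ.(λ.λ.0) (λ.λ.0))
  step 2: λ.(λ.λ.0) (λ.λ.0)
  step 3: λ.λ.0

Answer: normal form = λ.λ.0  (in 3 steps)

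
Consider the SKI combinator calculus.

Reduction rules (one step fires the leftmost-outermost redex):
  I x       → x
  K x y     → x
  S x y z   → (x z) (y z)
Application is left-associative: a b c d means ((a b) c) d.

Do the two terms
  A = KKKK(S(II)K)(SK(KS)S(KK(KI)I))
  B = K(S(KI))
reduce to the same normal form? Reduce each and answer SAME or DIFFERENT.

Answer: SAME — A ⇓ K(S(KI)), B ⇓ K(S(KI))

Reduction:
Term A:
  start: KKKK(S(II)K)(SK(KS)S(KK(KI)I))
  step 1: KK(S(II)K)(SK(KS)S(KK(KI)I))
  step 2: K(SK(KS)S(KK(KI)I))
  step 3: K(KS(KSS)(KK(KI)I))
  step 4: K(S(KK(KI)I))
  step 5: K(S(KI))

Term B:
  start: K(S(KI))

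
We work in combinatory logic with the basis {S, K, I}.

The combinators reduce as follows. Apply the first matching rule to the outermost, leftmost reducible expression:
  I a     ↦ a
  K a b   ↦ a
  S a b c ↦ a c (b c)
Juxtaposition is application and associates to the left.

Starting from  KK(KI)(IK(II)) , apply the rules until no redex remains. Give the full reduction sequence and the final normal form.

  start: KK(KI)(IK(II))
  [1] K(IK(II))
  [2] K(K(II))
  [3] K(KI)

Answer: normal form = K(KI)  (in 3 steps)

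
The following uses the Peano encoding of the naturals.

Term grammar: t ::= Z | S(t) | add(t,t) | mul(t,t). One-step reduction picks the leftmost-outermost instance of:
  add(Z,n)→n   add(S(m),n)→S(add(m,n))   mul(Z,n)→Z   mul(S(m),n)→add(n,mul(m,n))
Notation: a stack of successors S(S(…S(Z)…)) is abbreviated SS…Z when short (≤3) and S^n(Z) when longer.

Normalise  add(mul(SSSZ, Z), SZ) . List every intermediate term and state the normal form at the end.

  start: add(mul(SSSZ, Z), SZ)
  [1] add(add(Z, mul(SSZ, Z)), SZ)
  [2] add(mul(SSZ, Z), SZ)
  [3] add(add(Z, mul(SZ, Z)), SZ)
  [4] add(mul(SZ, Z), SZ)
  [5] add(add(Z, mul(Z, Z)), SZ)
  [6] add(mul(Z, Z), SZ)
  [7] add(Z, SZ)
  [8] SZ

Answer: normal form = SZ  (in 8 steps)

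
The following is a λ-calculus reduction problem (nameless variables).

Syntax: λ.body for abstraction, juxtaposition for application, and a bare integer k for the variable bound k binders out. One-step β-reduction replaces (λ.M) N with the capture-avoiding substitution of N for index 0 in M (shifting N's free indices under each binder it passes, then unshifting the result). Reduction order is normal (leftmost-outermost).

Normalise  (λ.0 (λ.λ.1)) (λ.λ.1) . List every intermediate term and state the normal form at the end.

Answer: normal form = λ.λ.λ.1  (in 2 steps)

Derivation:
  start: (λ.0 (λ.λ.1)) (λ.λ.1)
  →1  (λ.λ.1) (λ.λ.1)
  →2  λ.λ.λ.1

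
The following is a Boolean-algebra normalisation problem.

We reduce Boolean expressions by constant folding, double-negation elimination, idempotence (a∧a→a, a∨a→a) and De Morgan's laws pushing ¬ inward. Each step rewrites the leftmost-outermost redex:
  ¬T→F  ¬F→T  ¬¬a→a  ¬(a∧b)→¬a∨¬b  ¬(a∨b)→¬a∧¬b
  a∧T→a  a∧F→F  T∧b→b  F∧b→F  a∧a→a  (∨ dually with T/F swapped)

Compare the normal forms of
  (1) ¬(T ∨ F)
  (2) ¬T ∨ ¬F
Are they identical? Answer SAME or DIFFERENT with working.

Term A:
  start: ¬(T ∨ F)
  step 1: ¬T ∧ ¬F
  step 2: F ∧ ¬F
  step 3: F

Term B:
  start: ¬T ∨ ¬F
  step 1: F ∨ ¬F
  step 2: ¬F
  step 3: T

Answer: DIFFERENT — A ⇓ F, B ⇓ T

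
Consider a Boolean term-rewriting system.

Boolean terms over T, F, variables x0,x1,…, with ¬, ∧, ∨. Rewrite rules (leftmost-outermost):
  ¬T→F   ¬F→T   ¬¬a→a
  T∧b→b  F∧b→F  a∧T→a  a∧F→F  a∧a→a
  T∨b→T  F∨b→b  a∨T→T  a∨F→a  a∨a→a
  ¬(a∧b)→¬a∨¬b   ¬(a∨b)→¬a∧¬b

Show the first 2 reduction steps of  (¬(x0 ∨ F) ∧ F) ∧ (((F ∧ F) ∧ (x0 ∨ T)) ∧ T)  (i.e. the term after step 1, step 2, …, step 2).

  start: (¬(x0 ∨ F) ∧ F) ∧ (((F ∧ F) ∧ (x0 ∨ T)) ∧ T)
  →1  F ∧ (((F ∧ F) ∧ (x0 ∨ T)) ∧ T)
  →2  F

Answer: after 2 steps: F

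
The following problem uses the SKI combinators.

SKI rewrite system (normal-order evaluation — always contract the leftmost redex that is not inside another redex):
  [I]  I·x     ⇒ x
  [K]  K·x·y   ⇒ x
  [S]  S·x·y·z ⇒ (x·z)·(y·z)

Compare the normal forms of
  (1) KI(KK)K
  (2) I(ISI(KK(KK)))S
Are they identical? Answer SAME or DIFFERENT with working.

Term A:
  start: KI(KK)K
  →1  IK
  →2  K

Term B:
  start: I(ISI(KK(KK)))S
  →1  ISI(KK(KK))S
  →2  SI(KK(KK))S
  →3  IS(KK(KK)S)
  →4  S(KK(KK)S)
  →5  S(KS)

Answer: DIFFERENT — A ⇓ K, B ⇓ S(KS)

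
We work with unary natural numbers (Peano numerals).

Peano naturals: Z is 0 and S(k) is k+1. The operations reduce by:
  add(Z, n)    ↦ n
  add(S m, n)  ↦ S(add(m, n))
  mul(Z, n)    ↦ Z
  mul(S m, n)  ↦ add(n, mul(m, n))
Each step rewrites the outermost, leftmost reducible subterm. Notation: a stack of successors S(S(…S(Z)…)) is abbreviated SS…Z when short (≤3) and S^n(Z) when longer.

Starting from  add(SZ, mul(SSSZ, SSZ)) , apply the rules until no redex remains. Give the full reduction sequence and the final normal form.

  start: add(SZ, mul(SSSZ, SSZ))
  [1] S(add(Z, mul(SSSZ, SSZ)))
  [2] S(mul(SSSZ, SSZ))
  [3] S(add(SSZ, mul(SSZ, SSZ)))
  [4] S(S(add(SZ, mul(SSZ, SSZ))))
  [5] S(S(S(add(Z, mul(SSZ, SSZ)))))
  [6] S(S(S(mul(SSZ, SSZ))))
  [7] S(S(S(add(SSZ, mul(SZ, SSZ)))))
  [8] S(S(S(S(add(SZ, mul(SZ, SSZ))))))
  [9] S(S(S(S(S(add(Z, mul(SZ, SSZ)))))))
  [10] S(S(S(S(S(mul(SZ, SSZ))))))
  [11] S(S(S(S(S(add(SSZ, mul(Z, SSZ)))))))
  [12] S(S(S(S(S(S(add(SZ, mul(Z, SSZ))))))))
  [13] S(S(S(S(S(S(S(add(Z, mul(Z, SSZ)))))))))
  [14] S(S(S(S(S(S(S(mul(Z, SSZ))))))))
  [15] S^7(Z)

Answer: normal form = S^7(Z)  (in 15 steps)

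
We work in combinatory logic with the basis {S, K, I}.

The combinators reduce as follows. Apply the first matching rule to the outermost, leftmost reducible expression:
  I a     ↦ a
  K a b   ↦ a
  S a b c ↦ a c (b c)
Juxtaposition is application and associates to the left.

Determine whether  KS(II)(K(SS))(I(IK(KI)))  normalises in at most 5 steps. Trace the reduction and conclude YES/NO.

  start: KS(II)(K(SS))(I(IK(KI)))
  →1  S(K(SS))(I(IK(KI)))
  →2  S(K(SS))(IK(KI))
  →3  S(K(SS))(K(KI))

Answer: YES — reaches normal form S(K(SS))(K(KI)) in 3 ≤ 5 steps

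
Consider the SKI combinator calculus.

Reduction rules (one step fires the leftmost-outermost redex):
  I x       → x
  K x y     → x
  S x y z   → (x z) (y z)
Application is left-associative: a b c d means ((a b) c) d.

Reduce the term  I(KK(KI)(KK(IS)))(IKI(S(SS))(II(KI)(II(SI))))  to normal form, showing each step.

Answer: normal form = K  (in 4 steps)

Reduction:
  start: I(KK(KI)(KK(IS)))(IKI(S(SS))(II(KI)(II(SI))))
  [1] KK(KI)(KK(IS))(IKI(S(SS))(II(KI)(II(SI))))
  [2] K(KK(IS))(IKI(S(SS))(II(KI)(II(SI))))
  [3] KK(IS)
  [4] K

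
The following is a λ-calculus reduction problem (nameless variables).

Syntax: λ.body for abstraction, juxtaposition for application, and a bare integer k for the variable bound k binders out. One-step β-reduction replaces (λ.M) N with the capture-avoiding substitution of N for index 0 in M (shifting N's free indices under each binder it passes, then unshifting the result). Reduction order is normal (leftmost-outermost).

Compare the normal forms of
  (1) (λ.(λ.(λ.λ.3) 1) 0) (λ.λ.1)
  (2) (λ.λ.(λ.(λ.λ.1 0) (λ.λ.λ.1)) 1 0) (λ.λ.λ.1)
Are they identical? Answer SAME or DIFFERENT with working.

Term A:
  start: (λ.(λ.(λ.λ.3) 1) 0) (λ.λ.1)
  →1  (λ.(λ.λ.λ.λ.1) (λ.λ.1)) (λ.λ.1)
  →2  (λ.λ.λ.λ.1) (λ.λ.1)
  →3  λ.λ.λ.1

Term B:
  start: (λ.λ.(λ.(λ.λ.1 0) (λ.λ.λ.1)) 1 0) (λ.λ.λ.1)
  →1  λ.(λ.(λ.λ.1 0) (λ.λ.λ.1)) (λ.λ.λ.1) 0
  →2  λ.(λ.λ.1 0) (λ.λ.λ.1) 0
  →3  λ.(λ.(λ.λ.λ.1) 0) 0
  →4  λ.(λ.λ.λ.1) 0
  →5  λ.λ.λ.1

Answer: SAME — A ⇓ λ.λ.λ.1, B ⇓ λ.λ.λ.1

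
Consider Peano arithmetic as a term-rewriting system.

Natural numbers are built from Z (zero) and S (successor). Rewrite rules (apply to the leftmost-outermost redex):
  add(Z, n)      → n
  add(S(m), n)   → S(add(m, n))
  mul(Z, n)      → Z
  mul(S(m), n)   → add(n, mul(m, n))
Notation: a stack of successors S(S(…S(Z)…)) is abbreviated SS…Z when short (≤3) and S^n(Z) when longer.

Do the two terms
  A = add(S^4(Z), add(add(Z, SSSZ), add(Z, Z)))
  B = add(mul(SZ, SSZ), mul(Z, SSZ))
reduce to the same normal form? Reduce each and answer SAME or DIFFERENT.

Answer: DIFFERENT — A ⇓ S^7(Z), B ⇓ SSZ

Derivation:
Term A:
  start: add(S^4(Z), add(add(Z, SSSZ), add(Z, Z)))
  →1  S(add(SSSZ, add(add(Z, SSSZ), add(Z, Z))))
  →2  S(S(add(SSZ, add(add(Z, SSSZ), add(Z, Z)))))
  →3  S(S(S(add(SZ, add(add(Z, SSSZ), add(Z, Z))))))
  →4  S(S(S(S(add(Z, add(add(Z, SSSZ), add(Z, Z)))))))
  →5  S(S(S(S(add(add(Z, SSSZ), add(Z, Z))))))
  →6  S(S(S(S(add(SSSZ, add(Z, Z))))))
  →7  S(S(S(S(S(add(SSZ, add(Z, Z)))))))
  →8  S(S(S(S(S(S(add(SZ, add(Z, Z))))))))
  →9  S(S(S(S(S(S(S(add(Z, add(Z, Z)))))))))
  →10  S(S(S(S(S(S(S(add(Z, Z))))))))
  →11  S^7(Z)

Term B:
  start: add(mul(SZ, SSZ), mul(Z, SSZ))
  →1  add(add(SSZ, mul(Z, SSZ)), mul(Z, SSZ))
  →2  add(S(add(SZ, mul(Z, SSZ))), mul(Z, SSZ))
  →3  S(add(add(SZ, mul(Z, SSZ)), mul(Z, SSZ)))
  →4  S(add(S(add(Z, mul(Z, SSZ))), mul(Z, SSZ)))
  →5  S(S(add(add(Z, mul(Z, SSZ)), mul(Z, SSZ))))
  →6  S(S(add(mul(Z, SSZ), mul(Z, SSZ))))
  →7  S(S(add(Z, mul(Z, SSZ))))
  →8  S(S(mul(Z, SSZ)))
  →9  SSZ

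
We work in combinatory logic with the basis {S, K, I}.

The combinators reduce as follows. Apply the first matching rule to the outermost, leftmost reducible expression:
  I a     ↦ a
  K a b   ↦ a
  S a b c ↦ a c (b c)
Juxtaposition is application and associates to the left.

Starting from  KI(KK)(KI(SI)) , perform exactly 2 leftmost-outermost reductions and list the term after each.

  start: KI(KK)(KI(SI))
  →1  I(KI(SI))
  →2  KI(SI)

Answer: after 2 steps: KI(SI)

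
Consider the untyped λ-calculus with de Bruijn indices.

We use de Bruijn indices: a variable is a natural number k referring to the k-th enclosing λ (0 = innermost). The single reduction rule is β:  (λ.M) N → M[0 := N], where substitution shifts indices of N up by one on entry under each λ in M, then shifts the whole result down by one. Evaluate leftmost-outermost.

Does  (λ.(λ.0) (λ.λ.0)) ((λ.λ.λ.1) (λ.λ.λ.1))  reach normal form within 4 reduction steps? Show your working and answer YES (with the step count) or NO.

  start: (λ.(λ.0) (λ.λ.0)) ((λ.λ.λ.1) (λ.λ.λ.1))
  [1] (λ.0) (λ.λ.0)
  [2] λ.λ.0

Answer: YES — reaches normal form λ.λ.0 in 2 ≤ 4 steps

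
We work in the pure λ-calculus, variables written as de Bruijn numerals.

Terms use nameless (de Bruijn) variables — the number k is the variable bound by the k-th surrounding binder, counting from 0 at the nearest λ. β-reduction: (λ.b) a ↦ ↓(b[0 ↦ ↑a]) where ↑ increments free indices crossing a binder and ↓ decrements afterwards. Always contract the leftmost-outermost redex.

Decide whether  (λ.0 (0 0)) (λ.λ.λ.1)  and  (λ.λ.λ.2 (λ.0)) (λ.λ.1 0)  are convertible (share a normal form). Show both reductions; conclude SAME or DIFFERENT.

Term A:
  start: (λ.0 (0 0)) (λ.λ.λ.1)
  [1] (λ.λ.λ.1) ((λ.λ.λ.1) (λ.λ.λ.1))
  [2] λ.λ.1

Term B:
  start: (λ.λ.λ.2 (λ.0)) (λ.λ.1 0)
  [1] λ.λ.(λ.λ.1 0) (λ.0)
  [2] λ.λ.λ.(λ.0) 0
  [3] λ.λ.λ.0

Answer: DIFFERENT — A ⇓ λ.λ.1, B ⇓ λ.λ.λ.0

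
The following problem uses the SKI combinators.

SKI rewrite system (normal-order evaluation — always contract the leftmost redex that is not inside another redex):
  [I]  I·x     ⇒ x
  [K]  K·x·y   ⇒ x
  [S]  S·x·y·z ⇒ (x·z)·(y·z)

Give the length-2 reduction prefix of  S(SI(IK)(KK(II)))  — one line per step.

Answer: after 2 steps: S(KK(II)(IK(KK(II))))

Reduction:
  start: S(SI(IK)(KK(II)))
  [1] S(I(KK(II))(IK(KK(II))))
  [2] S(KK(II)(IK(KK(II))))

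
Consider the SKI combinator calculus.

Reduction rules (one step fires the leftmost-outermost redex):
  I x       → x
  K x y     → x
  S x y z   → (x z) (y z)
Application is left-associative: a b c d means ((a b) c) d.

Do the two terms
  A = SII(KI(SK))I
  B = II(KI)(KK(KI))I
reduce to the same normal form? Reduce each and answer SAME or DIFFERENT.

Answer: SAME — A ⇓ I, B ⇓ I

Working:
Term A:
  start: SII(KI(SK))I
  [1] I(KI(SK))(I(KI(SK)))I
  [2] KI(SK)(I(KI(SK)))I
  [3] I(I(KI(SK)))I
  [4] I(KI(SK))I
  [5] KI(SK)I
  [6] II
  [7] I

Term B:
  start: II(KI)(KK(KI))I
  [1] I(KI)(KK(KI))I
  [2] KI(KK(KI))I
  [3] II
  [4] I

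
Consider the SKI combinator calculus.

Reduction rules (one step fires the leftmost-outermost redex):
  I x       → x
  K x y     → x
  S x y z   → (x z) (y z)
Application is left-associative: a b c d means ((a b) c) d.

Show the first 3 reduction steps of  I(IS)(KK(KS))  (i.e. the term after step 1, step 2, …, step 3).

  start: I(IS)(KK(KS))
  →1  IS(KK(KS))
  →2  S(KK(KS))
  →3  SK

Answer: after 3 steps: SK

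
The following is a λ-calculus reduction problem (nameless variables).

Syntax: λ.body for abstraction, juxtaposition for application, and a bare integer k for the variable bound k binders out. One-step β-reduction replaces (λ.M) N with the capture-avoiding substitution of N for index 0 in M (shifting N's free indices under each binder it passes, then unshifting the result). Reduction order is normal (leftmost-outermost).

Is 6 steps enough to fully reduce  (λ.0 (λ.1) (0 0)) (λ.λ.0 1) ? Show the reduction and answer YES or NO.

Answer: YES — reaches normal form λ.λ.0 1 in 6 ≤ 6 steps

Reduction:
  start: (λ.0 (λ.1) (0 0)) (λ.λ.0 1)
  [1] (λ.λ.0 1) (λ.λ.λ.0 1) ((λ.λ.0 1) (λ.λ.0 1))
  [2] (λ.0 (λ.λ.λ.0 1)) ((λ.λ.0 1) (λ.λ.0 1))
  [3] (λ.λ.0 1) (λ.λ.0 1) (λ.λ.λ.0 1)
  [4] (λ.0 (λ.λ.0 1)) (λ.λ.λ.0 1)
  [5] (λ.λ.λ.0 1) (λ.λ.0 1)
  [6] λ.λ.0 1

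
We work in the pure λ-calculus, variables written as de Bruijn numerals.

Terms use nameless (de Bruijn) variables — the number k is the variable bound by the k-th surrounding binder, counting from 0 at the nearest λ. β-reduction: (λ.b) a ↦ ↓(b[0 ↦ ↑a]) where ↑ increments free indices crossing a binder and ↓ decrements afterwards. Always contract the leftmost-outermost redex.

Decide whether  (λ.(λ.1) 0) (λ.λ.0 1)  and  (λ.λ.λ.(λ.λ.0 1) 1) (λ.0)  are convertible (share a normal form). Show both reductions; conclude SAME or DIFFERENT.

Answer: DIFFERENT — A ⇓ λ.λ.0 1, B ⇓ λ.λ.λ.0 2

Reduction:
Term A:
  start: (λ.(λ.1) 0) (λ.λ.0 1)
  →1  (λ.λ.λ.0 1) (λ.λ.0 1)
  →2  λ.λ.0 1

Term B:
  start: (λ.λ.λ.(λ.λ.0 1) 1) (λ.0)
  →1  λ.λ.(λ.λ.0 1) 1
  →2  λ.λ.λ.0 2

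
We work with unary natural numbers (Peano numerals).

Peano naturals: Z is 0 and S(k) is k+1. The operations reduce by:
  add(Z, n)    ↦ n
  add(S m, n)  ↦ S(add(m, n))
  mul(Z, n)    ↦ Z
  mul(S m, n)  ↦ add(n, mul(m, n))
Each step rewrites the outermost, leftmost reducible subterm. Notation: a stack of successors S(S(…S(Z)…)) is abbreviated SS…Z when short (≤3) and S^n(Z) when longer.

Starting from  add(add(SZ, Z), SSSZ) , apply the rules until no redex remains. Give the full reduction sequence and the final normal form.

Answer: normal form = S^4(Z)  (in 4 steps)

Derivation:
  start: add(add(SZ, Z), SSSZ)
  step 1: add(S(add(Z, Z)), SSSZ)
  step 2: S(add(add(Z, Z), SSSZ))
  step 3: S(add(Z, SSSZ))
  step 4: S^4(Z)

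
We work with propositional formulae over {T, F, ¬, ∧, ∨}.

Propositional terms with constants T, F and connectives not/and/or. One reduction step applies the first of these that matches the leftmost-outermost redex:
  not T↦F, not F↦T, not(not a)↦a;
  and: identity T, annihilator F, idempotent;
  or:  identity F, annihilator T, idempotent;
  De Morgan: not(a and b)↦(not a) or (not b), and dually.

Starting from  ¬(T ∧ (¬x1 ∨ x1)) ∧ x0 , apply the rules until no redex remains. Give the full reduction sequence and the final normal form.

Answer: normal form = (x1 ∧ ¬x1) ∧ x0  (in 5 steps)

Derivation:
  start: ¬(T ∧ (¬x1 ∨ x1)) ∧ x0
  step 1: (¬T ∨ ¬(¬x1 ∨ x1)) ∧ x0
  step 2: (F ∨ ¬(¬x1 ∨ x1)) ∧ x0
  step 3: ¬(¬x1 ∨ x1) ∧ x0
  step 4: (¬¬x1 ∧ ¬x1) ∧ x0
  step 5: (x1 ∧ ¬x1) ∧ x0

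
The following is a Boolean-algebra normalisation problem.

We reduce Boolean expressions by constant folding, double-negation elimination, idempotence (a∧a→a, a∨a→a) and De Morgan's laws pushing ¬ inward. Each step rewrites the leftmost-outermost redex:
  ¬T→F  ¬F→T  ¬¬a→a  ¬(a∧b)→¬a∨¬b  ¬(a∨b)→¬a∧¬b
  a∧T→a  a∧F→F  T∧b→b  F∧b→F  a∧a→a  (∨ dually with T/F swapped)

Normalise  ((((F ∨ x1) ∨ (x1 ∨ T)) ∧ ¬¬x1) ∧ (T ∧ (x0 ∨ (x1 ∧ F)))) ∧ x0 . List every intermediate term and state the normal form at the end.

Answer: normal form = (x1 ∧ x0) ∧ x0  (in 8 steps)

Reduction:
  start: ((((F ∨ x1) ∨ (x1 ∨ T)) ∧ ¬¬x1) ∧ (T ∧ (x0 ∨ (x1 ∧ F)))) ∧ x0
  [1] (((x1 ∨ (x1 ∨ T)) ∧ ¬¬x1) ∧ (T ∧ (x0 ∨ (x1 ∧ F)))) ∧ x0
  [2] (((x1 ∨ T) ∧ ¬¬x1) ∧ (T ∧ (x0 ∨ (x1 ∧ F)))) ∧ x0
  [3] ((T ∧ ¬¬x1) ∧ (T ∧ (x0 ∨ (x1 ∧ F)))) ∧ x0
  [4] (¬¬x1 ∧ (T ∧ (x0 ∨ (x1 ∧ F)))) ∧ x0
  [5] (x1 ∧ (T ∧ (x0 ∨ (x1 ∧ F)))) ∧ x0
  [6] (x1 ∧ (x0 ∨ (x1 ∧ F))) ∧ x0
  [7] (x1 ∧ (x0 ∨ F)) ∧ x0
  [8] (x1 ∧ x0) ∧ x0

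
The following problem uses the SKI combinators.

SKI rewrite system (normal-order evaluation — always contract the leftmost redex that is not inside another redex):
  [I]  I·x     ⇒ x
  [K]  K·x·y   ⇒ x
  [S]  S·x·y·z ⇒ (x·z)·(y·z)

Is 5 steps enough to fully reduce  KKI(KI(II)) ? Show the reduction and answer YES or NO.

  start: KKI(KI(II))
  step 1: K(KI(II))
  step 2: KI

Answer: YES — reaches normal form KI in 2 ≤ 5 steps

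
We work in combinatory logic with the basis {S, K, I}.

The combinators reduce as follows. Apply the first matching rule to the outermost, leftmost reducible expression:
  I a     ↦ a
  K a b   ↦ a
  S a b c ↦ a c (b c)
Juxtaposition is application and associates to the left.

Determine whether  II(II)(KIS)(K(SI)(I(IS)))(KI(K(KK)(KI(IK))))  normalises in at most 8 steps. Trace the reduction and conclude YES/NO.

  start: II(II)(KIS)(K(SI)(I(IS)))(KI(K(KK)(KI(IK))))
  [1] I(II)(KIS)(K(SI)(I(IS)))(KI(K(KK)(KI(IK))))
  [2] II(KIS)(K(SI)(I(IS)))(KI(K(KK)(KI(IK))))
  [3] I(KIS)(K(SI)(I(IS)))(KI(K(KK)(KI(IK))))
  [4] KIS(K(SI)(I(IS)))(KI(K(KK)(KI(IK))))
  [5] I(K(SI)(I(IS)))(KI(K(KK)(KI(IK))))
  [6] K(SI)(I(IS))(KI(K(KK)(KI(IK))))
  [7] SI(KI(K(KK)(KI(IK))))
  [8] SII

Answer: YES — reaches normal form SII in 8 ≤ 8 steps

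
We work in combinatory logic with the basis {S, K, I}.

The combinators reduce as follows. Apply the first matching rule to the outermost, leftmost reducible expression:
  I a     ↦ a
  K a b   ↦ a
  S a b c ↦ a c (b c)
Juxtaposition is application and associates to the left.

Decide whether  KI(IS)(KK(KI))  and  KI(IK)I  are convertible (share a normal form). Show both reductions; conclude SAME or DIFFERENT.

Term A:
  start: KI(IS)(KK(KI))
  →1  I(KK(KI))
  →2  KK(KI)
  →3  K

Term B:
  start: KI(IK)I
  →1  II
  →2  I

Answer: DIFFERENT — A ⇓ K, B ⇓ I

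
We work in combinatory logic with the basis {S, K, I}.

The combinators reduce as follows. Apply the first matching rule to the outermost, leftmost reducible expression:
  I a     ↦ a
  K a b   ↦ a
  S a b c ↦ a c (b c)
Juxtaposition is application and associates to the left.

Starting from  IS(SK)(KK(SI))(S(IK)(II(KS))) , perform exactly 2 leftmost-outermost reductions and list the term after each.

Answer: after 2 steps: SK(S(IK)(II(KS)))(KK(SI)(S(IK)(II(KS))))

Reduction:
  start: IS(SK)(KK(SI))(S(IK)(II(KS)))
  step 1: S(SK)(KK(SI))(S(IK)(II(KS)))
  step 2: SK(S(IK)(II(KS)))(KK(SI)(S(IK)(II(KS))))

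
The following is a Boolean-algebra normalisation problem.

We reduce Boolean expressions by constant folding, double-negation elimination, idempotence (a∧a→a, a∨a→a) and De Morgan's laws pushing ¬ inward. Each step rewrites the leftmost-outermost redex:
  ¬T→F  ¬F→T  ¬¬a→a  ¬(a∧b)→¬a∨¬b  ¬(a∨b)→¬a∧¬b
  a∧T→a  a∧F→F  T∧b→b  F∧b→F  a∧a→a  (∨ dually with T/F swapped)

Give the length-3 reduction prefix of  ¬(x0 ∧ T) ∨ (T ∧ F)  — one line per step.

Answer: after 3 steps: ¬x0 ∨ (T ∧ F)

Derivation:
  start: ¬(x0 ∧ T) ∨ (T ∧ F)
  step 1: (¬x0 ∨ ¬T) ∨ (T ∧ F)
  step 2: (¬x0 ∨ F) ∨ (T ∧ F)
  step 3: ¬x0 ∨ (T ∧ F)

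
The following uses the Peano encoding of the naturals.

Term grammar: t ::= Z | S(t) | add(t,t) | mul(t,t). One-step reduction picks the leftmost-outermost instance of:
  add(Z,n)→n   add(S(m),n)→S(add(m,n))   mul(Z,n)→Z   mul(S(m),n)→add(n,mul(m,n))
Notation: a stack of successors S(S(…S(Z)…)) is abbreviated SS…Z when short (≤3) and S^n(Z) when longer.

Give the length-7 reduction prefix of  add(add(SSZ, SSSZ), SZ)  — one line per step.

Answer: after 7 steps: S(S(S(S(add(SZ, SZ)))))

Working:
  start: add(add(SSZ, SSSZ), SZ)
  step 1: add(S(add(SZ, SSSZ)), SZ)
  step 2: S(add(add(SZ, SSSZ), SZ))
  step 3: S(add(S(add(Z, SSSZ)), SZ))
  step 4: S(S(add(add(Z, SSSZ), SZ)))
  step 5: S(S(add(SSSZ, SZ)))
  step 6: S(S(S(add(SSZ, SZ))))
  step 7: S(S(S(S(add(SZ, SZ)))))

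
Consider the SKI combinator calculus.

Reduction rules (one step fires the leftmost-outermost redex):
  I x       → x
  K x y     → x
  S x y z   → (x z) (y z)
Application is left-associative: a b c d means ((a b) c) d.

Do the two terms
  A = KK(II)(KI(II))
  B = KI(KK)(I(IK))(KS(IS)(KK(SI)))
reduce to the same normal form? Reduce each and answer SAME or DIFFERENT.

Term A:
  start: KK(II)(KI(II))
  →1  K(KI(II))
  →2  KI

Term B:
  start: KI(KK)(I(IK))(KS(IS)(KK(SI)))
  →1  I(I(IK))(KS(IS)(KK(SI)))
  →2  I(IK)(KS(IS)(KK(SI)))
  →3  IK(KS(IS)(KK(SI)))
  →4  K(KS(IS)(KK(SI)))
  →5  K(S(KK(SI)))
  →6  K(SK)

Answer: DIFFERENT — A ⇓ KI, B ⇓ K(SK)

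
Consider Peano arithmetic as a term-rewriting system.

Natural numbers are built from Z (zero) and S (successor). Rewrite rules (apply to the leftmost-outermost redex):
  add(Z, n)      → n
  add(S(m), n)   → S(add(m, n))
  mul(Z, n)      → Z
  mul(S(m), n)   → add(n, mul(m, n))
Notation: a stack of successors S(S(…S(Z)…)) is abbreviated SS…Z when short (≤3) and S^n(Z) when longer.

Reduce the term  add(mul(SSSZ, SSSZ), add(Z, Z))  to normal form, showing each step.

  start: add(mul(SSSZ, SSSZ), add(Z, Z))
  →1  add(add(SSSZ, mul(SSZ, SSSZ)), add(Z, Z))
  →2  add(S(add(SSZ, mul(SSZ, SSSZ))), add(Z, Z))
  →3  S(add(add(SSZ, mul(SSZ, SSSZ)), add(Z, Z)))
  →4  S(add(S(add(SZ, mul(SSZ, SSSZ))), add(Z, Z)))
  →5  S(S(add(add(SZ, mul(SSZ, SSSZ)), add(Z, Z))))
  →6  S(S(add(S(add(Z, mul(SSZ, SSSZ))), add(Z, Z))))
  →7  S(S(S(add(add(Z, mul(SSZ, SSSZ)), add(Z, Z)))))
  →8  S(S(S(add(mul(SSZ, SSSZ), add(Z, Z)))))
  →9  S(S(S(add(add(SSSZ, mul(SZ, SSSZ)), add(Z, Z)))))
  →10  S(S(S(add(S(add(SSZ, mul(SZ, SSSZ))), add(Z, Z)))))
  →11  S(S(S(S(add(add(SSZ, mul(SZ, SSSZ)), add(Z, Z))))))
  →12  S(S(S(S(add(S(add(SZ, mul(SZ, SSSZ))), add(Z, Z))))))
  →13  S(S(S(S(S(add(add(SZ, mul(SZ, SSSZ)), add(Z, Z)))))))
  →14  S(S(S(S(S(add(S(add(Z, mul(SZ, SSSZ))), add(Z, Z)))))))
  →15  S(S(S(S(S(S(add(add(Z, mul(SZ, SSSZ)), add(Z, Z))))))))
  →16  S(S(S(S(S(S(add(mul(SZ, SSSZ), add(Z, Z))))))))
  →17  S(S(S(S(S(S(add(add(SSSZ, mul(Z, SSSZ)), add(Z, Z))))))))
  →18  S(S(S(S(S(S(add(S(add(SSZ, mul(Z, SSSZ))), add(Z, Z))))))))
  →19  S(S(S(S(S(S(S(add(add(SSZ, mul(Z, SSSZ)), add(Z, Z)))))))))
  →20  S(S(S(S(S(S(S(add(S(add(SZ, mul(Z, SSSZ))), add(Z, Z)))))))))
  →21  S(S(S(S(S(S(S(S(add(add(SZ, mul(Z, SSSZ)), add(Z, Z))))))))))
  →22  S(S(S(S(S(S(S(S(add(S(add(Z, mul(Z, SSSZ))), add(Z, Z))))))))))
  →23  S(S(S(S(S(S(S(S(S(add(add(Z, mul(Z, SSSZ)), add(Z, Z)))))))))))
  →24  S(S(S(S(S(S(S(S(S(add(mul(Z, SSSZ), add(Z, Z)))))))))))
  →25  S(S(S(S(S(S(S(S(S(add(Z, add(Z, Z)))))))))))
  →26  S(S(S(S(S(S(S(S(S(add(Z, Z))))))))))
  →27  S^9(Z)

Answer: normal form = S^9(Z)  (in 27 steps)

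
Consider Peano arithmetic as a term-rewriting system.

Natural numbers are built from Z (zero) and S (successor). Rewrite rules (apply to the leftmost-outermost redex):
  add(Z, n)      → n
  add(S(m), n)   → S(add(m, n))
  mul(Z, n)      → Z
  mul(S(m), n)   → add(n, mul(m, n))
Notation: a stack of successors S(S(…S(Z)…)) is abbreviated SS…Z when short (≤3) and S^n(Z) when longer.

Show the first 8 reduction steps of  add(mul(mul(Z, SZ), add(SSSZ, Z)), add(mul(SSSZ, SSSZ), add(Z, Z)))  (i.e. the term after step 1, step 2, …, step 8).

Answer: after 8 steps: S(S(add(add(SZ, mul(SSZ, SSSZ)), add(Z, Z))))

Derivation:
  start: add(mul(mul(Z, SZ), add(SSSZ, Z)), add(mul(SSSZ, SSSZ), add(Z, Z)))
  step 1: add(mul(Z, add(SSSZ, Z)), add(mul(SSSZ, SSSZ), add(Z, Z)))
  step 2: add(Z, add(mul(SSSZ, SSSZ), add(Z, Z)))
  step 3: add(mul(SSSZ, SSSZ), add(Z, Z))
  step 4: add(add(SSSZ, mul(SSZ, SSSZ)), add(Z, Z))
  step 5: add(S(add(SSZ, mul(SSZ, SSSZ))), add(Z, Z))
  step 6: S(add(add(SSZ, mul(SSZ, SSSZ)), add(Z, Z)))
  step 7: S(add(S(add(SZ, mul(SSZ, SSSZ))), add(Z, Z)))
  step 8: S(S(add(add(SZ, mul(SSZ, SSSZ)), add(Z, Z))))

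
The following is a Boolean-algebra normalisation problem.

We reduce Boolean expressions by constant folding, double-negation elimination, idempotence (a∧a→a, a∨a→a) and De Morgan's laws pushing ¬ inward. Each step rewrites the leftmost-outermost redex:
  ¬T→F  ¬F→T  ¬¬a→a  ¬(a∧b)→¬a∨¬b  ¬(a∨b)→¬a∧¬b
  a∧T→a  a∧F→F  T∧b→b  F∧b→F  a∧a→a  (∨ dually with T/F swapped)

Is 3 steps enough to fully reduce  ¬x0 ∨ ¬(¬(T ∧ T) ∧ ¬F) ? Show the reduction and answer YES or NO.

Answer: NO — after 3 steps the term is ¬x0 ∨ (T ∨ ¬¬F), not yet normal

Reduction:
  start: ¬x0 ∨ ¬(¬(T ∧ T) ∧ ¬F)
  →1  ¬x0 ∨ (¬¬(T ∧ T) ∨ ¬¬F)
  →2  ¬x0 ∨ ((T ∧ T) ∨ ¬¬F)
  →3  ¬x0 ∨ (T ∨ ¬¬F)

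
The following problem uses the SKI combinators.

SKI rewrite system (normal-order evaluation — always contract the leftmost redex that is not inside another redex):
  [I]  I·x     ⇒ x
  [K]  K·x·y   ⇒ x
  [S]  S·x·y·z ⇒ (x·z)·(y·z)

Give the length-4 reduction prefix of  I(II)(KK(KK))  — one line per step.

  start: I(II)(KK(KK))
  →1  II(KK(KK))
  →2  I(KK(KK))
  →3  KK(KK)
  →4  K

Answer: after 4 steps: K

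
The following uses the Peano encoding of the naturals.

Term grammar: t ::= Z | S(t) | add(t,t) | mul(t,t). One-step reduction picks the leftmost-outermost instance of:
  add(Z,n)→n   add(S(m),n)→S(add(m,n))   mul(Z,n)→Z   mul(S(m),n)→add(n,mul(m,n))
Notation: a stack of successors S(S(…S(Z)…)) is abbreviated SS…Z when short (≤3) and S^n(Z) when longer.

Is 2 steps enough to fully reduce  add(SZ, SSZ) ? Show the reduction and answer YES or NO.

Answer: YES — reaches normal form SSSZ in 2 ≤ 2 steps

Working:
  start: add(SZ, SSZ)
  step 1: S(add(Z, SSZ))
  step 2: SSSZ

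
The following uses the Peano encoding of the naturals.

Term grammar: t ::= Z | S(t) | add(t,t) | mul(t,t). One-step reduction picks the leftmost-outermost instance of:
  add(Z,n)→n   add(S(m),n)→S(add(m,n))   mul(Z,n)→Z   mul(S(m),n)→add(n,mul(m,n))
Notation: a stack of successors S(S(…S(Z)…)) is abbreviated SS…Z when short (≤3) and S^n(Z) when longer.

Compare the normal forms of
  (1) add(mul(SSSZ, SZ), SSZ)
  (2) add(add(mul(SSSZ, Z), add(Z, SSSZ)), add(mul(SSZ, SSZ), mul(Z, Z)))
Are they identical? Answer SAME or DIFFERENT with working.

Answer: DIFFERENT — A ⇓ S^5(Z), B ⇓ S^7(Z)

Derivation:
Term A:
  start: add(mul(SSSZ, SZ), SSZ)
  [1] add(add(SZ, mul(SSZ, SZ)), SSZ)
  [2] add(S(add(Z, mul(SSZ, SZ))), SSZ)
  [3] S(add(add(Z, mul(SSZ, SZ)), SSZ))
  [4] S(add(mul(SSZ, SZ), SSZ))
  [5] S(add(add(SZ, mul(SZ, SZ)), SSZ))
  [6] S(add(S(add(Z, mul(SZ, SZ))), SSZ))
  [7] S(S(add(add(Z, mul(SZ, SZ)), SSZ)))
  [8] S(S(add(mul(SZ, SZ), SSZ)))
  [9] S(S(add(add(SZ, mul(Z, SZ)), SSZ)))
  [10] S(S(add(S(add(Z, mul(Z, SZ))), SSZ)))
  [11] S(S(S(add(add(Z, mul(Z, SZ)), SSZ))))
  [12] S(S(S(add(mul(Z, SZ), SSZ))))
  [13] S(S(S(add(Z, SSZ))))
  [14] S^5(Z)

Term B:
  start: add(add(mul(SSSZ, Z), add(Z, SSSZ)), add(mul(SSZ, SSZ), mul(Z, Z)))
  [1] add(add(add(Z, mul(SSZ, Z)), add(Z, SSSZ)), add(mul(SSZ, SSZ), mul(Z, Z)))
  [2] add(add(mul(SSZ, Z), add(Z, SSSZ)), add(mul(SSZ, SSZ), mul(Z, Z)))
  [3] add(add(add(Z, mul(SZ, Z)), add(Z, SSSZ)), add(mul(SSZ, SSZ), mul(Z, Z)))
  [4] add(add(mul(SZ, Z), add(Z, SSSZ)), add(mul(SSZ, SSZ), mul(Z, Z)))
  [5] add(add(add(Z, mul(Z, Z)), add(Z, SSSZ)), add(mul(SSZ, SSZ), mul(Z, Z)))
  [6] add(add(mul(Z, Z), add(Z, SSSZ)), add(mul(SSZ, SSZ), mul(Z, Z)))
  [7] add(add(Z, add(Z, SSSZ)), add(mul(SSZ, SSZ), mul(Z, Z)))
  [8] add(add(Z, SSSZ), add(mul(SSZ, SSZ), mul(Z, Z)))
  [9] add(SSSZ, add(mul(SSZ, SSZ), mul(Z, Z)))
  [10] S(add(SSZ, add(mul(SSZ, SSZ), mul(Z, Z))))
  [11] S(S(add(SZ, add(mul(SSZ, SSZ), mul(Z, Z)))))
  [12] S(S(S(add(Z, add(mul(SSZ, SSZ), mul(Z, Z))))))
  [13] S(S(S(add(mul(SSZ, SSZ), mul(Z, Z)))))
  [14] S(S(S(add(add(SSZ, mul(SZ, SSZ)), mul(Z, Z)))))
  [15] S(S(S(add(S(add(SZ, mul(SZ, SSZ))), mul(Z, Z)))))
  [16] S(S(S(S(add(add(SZ, mul(SZ, SSZ)), mul(Z, Z))))))
  [17] S(S(S(S(add(S(add(Z, mul(SZ, SSZ))), mul(Z, Z))))))
  [18] S(S(S(S(S(add(add(Z, mul(SZ, SSZ)), mul(Z, Z)))))))
  [19] S(S(S(S(S(add(mul(SZ, SSZ), mul(Z, Z)))))))
  [20] S(S(S(S(S(add(add(SSZ, mul(Z, SSZ)), mul(Z, Z)))))))
  [21] S(S(S(S(S(add(S(add(SZ, mul(Z, SSZ))), mul(Z, Z)))))))
  [22] S(S(S(S(S(S(add(add(SZ, mul(Z, SSZ)), mul(Z, Z))))))))
  [23] S(S(S(S(S(S(add(S(add(Z, mul(Z, SSZ))), mul(Z, Z))))))))
  [24] S(S(S(S(S(S(S(add(add(Z, mul(Z, SSZ)), mul(Z, Z)))))))))
  [25] S(S(S(S(S(S(S(add(mul(Z, SSZ), mul(Z, Z)))))))))
  [26] S(S(S(S(S(S(S(add(Z, mul(Z, Z)))))))))
  [27] S(S(S(S(S(S(S(mul(Z, Z))))))))
  [28] S^7(Z)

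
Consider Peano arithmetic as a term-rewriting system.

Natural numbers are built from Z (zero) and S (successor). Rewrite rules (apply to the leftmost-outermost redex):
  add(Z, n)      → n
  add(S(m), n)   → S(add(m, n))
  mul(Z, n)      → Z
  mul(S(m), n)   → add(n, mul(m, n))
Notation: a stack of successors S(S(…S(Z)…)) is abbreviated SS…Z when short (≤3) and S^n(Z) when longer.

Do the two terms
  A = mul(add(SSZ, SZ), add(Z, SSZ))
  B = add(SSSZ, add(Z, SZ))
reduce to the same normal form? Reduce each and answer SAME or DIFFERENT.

Term A:
  start: mul(add(SSZ, SZ), add(Z, SSZ))
  →1  mul(S(add(SZ, SZ)), add(Z, SSZ))
  →2  add(add(Z, SSZ), mul(add(SZ, SZ), add(Z, SSZ)))
  →3  add(SSZ, mul(add(SZ, SZ), add(Z, SSZ)))
  →4  S(add(SZ, mul(add(SZ, SZ), add(Z, SSZ))))
  →5  S(S(add(Z, mul(add(SZ, SZ), add(Z, SSZ)))))
  →6  S(S(mul(add(SZ, SZ), add(Z, SSZ))))
  →7  S(S(mul(S(add(Z, SZ)), add(Z, SSZ))))
  →8  S(S(add(add(Z, SSZ), mul(add(Z, SZ), add(Z, SSZ)))))
  →9  S(S(add(SSZ, mul(add(Z, SZ), add(Z, SSZ)))))
  →10  S(S(S(add(SZ, mul(add(Z, SZ), add(Z, SSZ))))))
  →11  S(S(S(S(add(Z, mul(add(Z, SZ), add(Z, SSZ)))))))
  →12  S(S(S(S(mul(add(Z, SZ), add(Z, SSZ))))))
  →13  S(S(S(S(mul(SZ, add(Z, SSZ))))))
  →14  S(S(S(S(add(add(Z, SSZ), mul(Z, add(Z, SSZ)))))))
  →15  S(S(S(S(add(SSZ, mul(Z, add(Z, SSZ)))))))
  →16  S(S(S(S(S(add(SZ, mul(Z, add(Z, SSZ))))))))
  →17  S(S(S(S(S(S(add(Z, mul(Z, add(Z, SSZ)))))))))
  →18  S(S(S(S(S(S(mul(Z, add(Z, SSZ))))))))
  →19  S^6(Z)

Term B:
  start: add(SSSZ, add(Z, SZ))
  →1  S(add(SSZ, add(Z, SZ)))
  →2  S(S(add(SZ, add(Z, SZ))))
  →3  S(S(S(add(Z, add(Z, SZ)))))
  →4  S(S(S(add(Z, SZ))))
  →5  S^4(Z)

Answer: DIFFERENT — A ⇓ S^6(Z), B ⇓ S^4(Z)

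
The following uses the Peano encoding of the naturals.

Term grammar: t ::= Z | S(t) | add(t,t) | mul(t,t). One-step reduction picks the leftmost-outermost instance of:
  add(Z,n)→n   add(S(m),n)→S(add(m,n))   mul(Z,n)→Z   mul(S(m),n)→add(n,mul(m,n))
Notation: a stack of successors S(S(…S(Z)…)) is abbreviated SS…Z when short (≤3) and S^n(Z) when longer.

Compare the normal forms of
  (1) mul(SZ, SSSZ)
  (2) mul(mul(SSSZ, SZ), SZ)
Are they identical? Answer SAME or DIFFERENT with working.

Answer: SAME — A ⇓ SSSZ, B ⇓ SSSZ

Working:
Term A:
  start: mul(SZ, SSSZ)
  [1] add(SSSZ, mul(Z, SSSZ))
  [2] S(add(SSZ, mul(Z, SSSZ)))
  [3] S(S(add(SZ, mul(Z, SSSZ))))
  [4] S(S(S(add(Z, mul(Z, SSSZ)))))
  [5] S(S(S(mul(Z, SSSZ))))
  [6] SSSZ

Term B:
  start: mul(mul(SSSZ, SZ), SZ)
  [1] mul(add(SZ, mul(SSZ, SZ)), SZ)
  [2] mul(S(add(Z, mul(SSZ, SZ))), SZ)
  [3] add(SZ, mul(add(Z, mul(SSZ, SZ)), SZ))
  [4] S(add(Z, mul(add(Z, mul(SSZ, SZ)), SZ)))
  [5] S(mul(add(Z, mul(SSZ, SZ)), SZ))
  [6] S(mul(mul(SSZ, SZ), SZ))
  [7] S(mul(add(SZ, mul(SZ, SZ)), SZ))
  [8] S(mul(S(add(Z, mul(SZ, SZ))), SZ))
  [9] S(add(SZ, mul(add(Z, mul(SZ, SZ)), SZ)))
  [10] S(S(add(Z, mul(add(Z, mul(SZ, SZ)), SZ))))
  [11] S(S(mul(add(Z, mul(SZ, SZ)), SZ)))
  [12] S(S(mul(mul(SZ, SZ), SZ)))
  [13] S(S(mul(add(SZ, mul(Z, SZ)), SZ)))
  [14] S(S(mul(S(add(Z, mul(Z, SZ))), SZ)))
  [15] S(S(add(SZ, mul(add(Z, mul(Z, SZ)), SZ))))
  [16] S(S(S(add(Z, mul(add(Z, mul(Z, SZ)), SZ)))))
  [17] S(S(S(mul(add(Z, mul(Z, SZ)), SZ))))
  [18] S(S(S(mul(mul(Z, SZ), SZ))))
  [19] S(S(S(mul(Z, SZ))))
  [20] SSSZ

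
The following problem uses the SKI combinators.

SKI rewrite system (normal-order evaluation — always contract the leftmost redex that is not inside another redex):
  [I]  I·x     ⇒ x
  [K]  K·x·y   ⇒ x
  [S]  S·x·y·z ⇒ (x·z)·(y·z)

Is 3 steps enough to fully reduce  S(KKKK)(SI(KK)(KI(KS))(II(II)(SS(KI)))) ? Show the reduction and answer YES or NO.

  start: S(KKKK)(SI(KK)(KI(KS))(II(II)(SS(KI))))
  →1  S(KK)(SI(KK)(KI(KS))(II(II)(SS(KI))))
  →2  S(KK)(I(KI(KS))(KK(KI(KS)))(II(II)(SS(KI))))
  →3  S(KK)(KI(KS)(KK(KI(KS)))(II(II)(SS(KI))))

Answer: NO — after 3 steps the term is S(KK)(KI(KS)(KK(KI(KS)))(II(II)(SS(KI)))), not yet normal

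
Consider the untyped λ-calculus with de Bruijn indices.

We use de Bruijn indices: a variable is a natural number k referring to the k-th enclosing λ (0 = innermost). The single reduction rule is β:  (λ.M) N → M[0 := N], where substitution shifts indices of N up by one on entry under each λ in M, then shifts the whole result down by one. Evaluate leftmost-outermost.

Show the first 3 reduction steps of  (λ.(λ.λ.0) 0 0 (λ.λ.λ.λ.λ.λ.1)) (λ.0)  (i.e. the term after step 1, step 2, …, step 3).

  start: (λ.(λ.λ.0) 0 0 (λ.λ.λ.λ.λ.λ.1)) (λ.0)
  step 1: (λ.λ.0) (λ.0) (λ.0) (λ.λ.λ.λ.λ.λ.1)
  step 2: (λ.0) (λ.0) (λ.λ.λ.λ.λ.λ.1)
  step 3: (λ.0) (λ.λ.λ.λ.λ.λ.1)

Answer: after 3 steps: (λ.0) (λ.λ.λ.λ.λ.λ.1)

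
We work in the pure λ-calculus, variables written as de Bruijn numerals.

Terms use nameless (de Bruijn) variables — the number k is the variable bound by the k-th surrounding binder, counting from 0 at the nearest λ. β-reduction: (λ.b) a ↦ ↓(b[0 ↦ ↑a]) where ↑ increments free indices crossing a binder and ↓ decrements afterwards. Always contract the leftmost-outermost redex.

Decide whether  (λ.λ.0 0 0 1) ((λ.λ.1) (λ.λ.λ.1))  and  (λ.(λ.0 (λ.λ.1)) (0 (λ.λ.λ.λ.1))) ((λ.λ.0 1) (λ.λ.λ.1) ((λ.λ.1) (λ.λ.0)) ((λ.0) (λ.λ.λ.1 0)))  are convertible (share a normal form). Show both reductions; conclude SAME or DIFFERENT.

Answer: DIFFERENT — A ⇓ λ.0 0 0 (λ.λ.λ.λ.1), B ⇓ λ.λ.λ.1

Derivation:
Term A:
  start: (λ.λ.0 0 0 1) ((λ.λ.1) (λ.λ.λ.1))
  [1] λ.0 0 0 ((λ.λ.1) (λ.λ.λ.1))
  [2] λ.0 0 0 (λ.λ.λ.λ.1)

Term B:
  start: (λ.(λ.0 (λ.λ.1)) (0 (λ.λ.λ.λ.1))) ((λ.λ.0 1) (λ.λ.λ.1) ((λ.λ.1) (λ.λ.0)) ((λ.0) (λ.λ.λ.1 0)))
  [1] (λ.0 (λ.λ.1)) ((λ.λ.0 1) (λ.λ.λ.1) ((λ.λ.1) (λ.λ.0)) ((λ.0) (λ.λ.λ.1 0)) (λ.λ.λ.λ.1))
  [2] (λ.λ.0 1) (λ.λ.λ.1) ((λ.λ.1) (λ.λ.0)) ((λ.0) (λ.λ.λ.1 0)) (λ.λ.λ.λ.1) (λ.λ.1)
  [3] (λ.0 (λ.λ.λ.1)) ((λ.λ.1) (λ.λ.0)) ((λ.0) (λ.λ.λ.1 0)) (λ.λ.λ.λ.1) (λ.λ.1)
  [4] (λ.λ.1) (λ.λ.0) (λ.λ.λ.1) ((λ.0) (λ.λ.λ.1 0)) (λ.λ.λ.λ.1) (λ.λ.1)
  [5] (λ.λ.λ.0) (λ.λ.λ.1) ((λ.0) (λ.λ.λ.1 0)) (λ.λ.λ.λ.1) (λ.λ.1)
  [6] (λ.λ.0) ((λ.0) (λ.λ.λ.1 0)) (λ.λ.λ.λ.1) (λ.λ.1)
  [7] (λ.0) (λ.λ.λ.λ.1) (λ.λ.1)
  [8] (λ.λ.λ.λ.1) (λ.λ.1)
  [9] λ.λ.λ.1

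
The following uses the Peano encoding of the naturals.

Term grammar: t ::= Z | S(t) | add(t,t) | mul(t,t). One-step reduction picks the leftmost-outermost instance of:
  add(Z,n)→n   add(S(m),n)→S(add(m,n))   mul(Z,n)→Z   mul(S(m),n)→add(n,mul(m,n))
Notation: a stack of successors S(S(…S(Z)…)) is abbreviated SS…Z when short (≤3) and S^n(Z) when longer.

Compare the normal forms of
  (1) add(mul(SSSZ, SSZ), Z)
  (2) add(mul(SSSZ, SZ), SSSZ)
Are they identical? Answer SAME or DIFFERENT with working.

Answer: SAME — A ⇓ S^6(Z), B ⇓ S^6(Z)

Derivation:
Term A:
  start: add(mul(SSSZ, SSZ), Z)
  →1  add(add(SSZ, mul(SSZ, SSZ)), Z)
  →2  add(S(add(SZ, mul(SSZ, SSZ))), Z)
  →3  S(add(add(SZ, mul(SSZ, SSZ)), Z))
  →4  S(add(S(add(Z, mul(SSZ, SSZ))), Z))
  →5  S(S(add(add(Z, mul(SSZ, SSZ)), Z)))
  →6  S(S(add(mul(SSZ, SSZ), Z)))
  →7  S(S(add(add(SSZ, mul(SZ, SSZ)), Z)))
  →8  S(S(add(S(add(SZ, mul(SZ, SSZ))), Z)))
  →9  S(S(S(add(add(SZ, mul(SZ, SSZ)), Z))))
  →10  S(S(S(add(S(add(Z, mul(SZ, SSZ))), Z))))
  →11  S(S(S(S(add(add(Z, mul(SZ, SSZ)), Z)))))
  →12  S(S(S(S(add(mul(SZ, SSZ), Z)))))
  →13  S(S(S(S(add(add(SSZ, mul(Z, SSZ)), Z)))))
  →14  S(S(S(S(add(S(add(SZ, mul(Z, SSZ))), Z)))))
  →15  S(S(S(S(S(add(add(SZ, mul(Z, SSZ)), Z))))))
  →16  S(S(S(S(S(add(S(add(Z, mul(Z, SSZ))), Z))))))
  →17  S(S(S(S(S(S(add(add(Z, mul(Z, SSZ)), Z)))))))
  →18  S(S(S(S(S(S(add(mul(Z, SSZ), Z)))))))
  →19  S(S(S(S(S(S(add(Z, Z)))))))
  →20  S^6(Z)

Term B:
  start: add(mul(SSSZ, SZ), SSSZ)
  →1  add(add(SZ, mul(SSZ, SZ)), SSSZ)
  →2  add(S(add(Z, mul(SSZ, SZ))), SSSZ)
  →3  S(add(add(Z, mul(SSZ, SZ)), SSSZ))
  →4  S(add(mul(SSZ, SZ), SSSZ))
  →5  S(add(add(SZ, mul(SZ, SZ)), SSSZ))
  →6  S(add(S(add(Z, mul(SZ, SZ))), SSSZ))
  →7  S(S(add(add(Z, mul(SZ, SZ)), SSSZ)))
  →8  S(S(add(mul(SZ, SZ), SSSZ)))
  →9  S(S(add(add(SZ, mul(Z, SZ)), SSSZ)))
  →10  S(S(add(S(add(Z, mul(Z, SZ))), SSSZ)))
  →11  S(S(S(add(add(Z, mul(Z, SZ)), SSSZ))))
  →12  S(S(S(add(mul(Z, SZ), SSSZ))))
  →13  S(S(S(add(Z, SSSZ))))
  →14  S^6(Z)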